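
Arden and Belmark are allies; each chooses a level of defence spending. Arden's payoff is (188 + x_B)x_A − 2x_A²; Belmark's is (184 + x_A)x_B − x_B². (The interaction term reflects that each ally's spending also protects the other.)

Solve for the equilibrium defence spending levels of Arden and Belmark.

80, 132

Expanding Arden's payoff: 188x_A + x_Bx_A − 2x_A².
∂π/∂x_A = 188 + x_B − 4x_A = 0, so x_A = 47 + 0.25x_B.
Likewise for Belmark: x_B = 92 + 0.5x_A.
Solving the two reaction functions simultaneously: (1 − (0.25)(0.5))x_A = 47 + 0.25·92, so 0.875x_A = 70 and x_A = 80.
Then x_B = 92 + 0.5·80 = 132.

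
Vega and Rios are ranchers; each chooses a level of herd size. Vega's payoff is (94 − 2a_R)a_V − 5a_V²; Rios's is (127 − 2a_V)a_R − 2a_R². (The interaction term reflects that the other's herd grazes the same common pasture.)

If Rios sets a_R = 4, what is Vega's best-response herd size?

Expanding Vega's payoff: 94a_V − 2a_Ra_V − 5a_V².
∂π/∂a_V = 94 − 2a_R − 10a_V = 0, so a_V = 9.4 − 0.2a_R.
At a_R = 4: a_V = 9.4 − 0.2·4 = 8.6.

8.6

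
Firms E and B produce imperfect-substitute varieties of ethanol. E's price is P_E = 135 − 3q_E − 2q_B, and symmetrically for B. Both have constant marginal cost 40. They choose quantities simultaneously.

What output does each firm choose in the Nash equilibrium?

Firm E's profit: π = q_E(135 − 3q_E − 2q_B) − 40q_E.
∂π/∂q_E = 95 − 6q_E − 2q_B = 0 ⇒ q_E = 95/6 − (1/3)q_B.
By symmetry q_B = q_E; substituting into the reaction function, (4/3)q_E = 95/6 and q_E = 11.875.

11.875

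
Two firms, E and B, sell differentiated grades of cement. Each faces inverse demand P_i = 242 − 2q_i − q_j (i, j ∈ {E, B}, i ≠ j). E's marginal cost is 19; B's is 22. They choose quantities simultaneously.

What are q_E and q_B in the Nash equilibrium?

Firm E's profit: π = q_E(242 − 2q_E − q_B) − 19q_E.
∂π/∂q_E = 223 − 4q_E − q_B = 0 ⇒ q_E = 55.75 − 0.25q_B.
Similarly q_B = 55 − 0.25q_E.
Solving the two reaction functions simultaneously: (1 − (−0.25)(−0.25))q_E = 55.75 − 0.25·55, so 0.9375q_E = 42 and q_E = 44.8.
Then q_B = 55 − 0.25·44.8 = 43.8.

44.8, 43.8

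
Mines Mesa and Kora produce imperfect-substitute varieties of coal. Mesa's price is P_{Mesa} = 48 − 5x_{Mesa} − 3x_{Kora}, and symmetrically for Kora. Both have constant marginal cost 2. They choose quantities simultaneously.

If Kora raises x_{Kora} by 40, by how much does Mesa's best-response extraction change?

-12

Mine Mesa's profit: π = x_{Mesa}(48 − 5x_{Mesa} − 3x_{Kora}) − 2x_{Mesa}.
∂π/∂x_{Mesa} = 46 − 10x_{Mesa} − 3x_{Kora} = 0 ⇒ x_{Mesa} = 4.6 − 0.3x_{Kora}.
The reaction-function slope is −0.3, so a 40-unit rise in x_{Kora} moves x_{Mesa} by −0.3 × 40 = −12. Mesa's best response falls — the actions are strategic substitutes.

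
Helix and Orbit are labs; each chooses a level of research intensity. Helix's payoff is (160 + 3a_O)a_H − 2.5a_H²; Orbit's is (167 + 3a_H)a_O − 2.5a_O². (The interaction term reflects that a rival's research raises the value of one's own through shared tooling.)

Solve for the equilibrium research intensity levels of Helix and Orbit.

Expanding Helix's payoff: 160a_H + 3a_Oa_H − 2.5a_H².
∂π/∂a_H = 160 + 3a_O − 5a_H = 0, so a_H = 32 + 0.6a_O.
Likewise for Orbit: a_O = 33.4 + 0.6a_H.
Solving the two reaction functions simultaneously: (1 − (0.6)(0.6))a_H = 32 + 0.6·33.4, so 0.64a_H = 52.04 and a_H = 81.3125.
Then a_O = 33.4 + 0.6·81.3125 = 82.1875.

81.3125, 82.1875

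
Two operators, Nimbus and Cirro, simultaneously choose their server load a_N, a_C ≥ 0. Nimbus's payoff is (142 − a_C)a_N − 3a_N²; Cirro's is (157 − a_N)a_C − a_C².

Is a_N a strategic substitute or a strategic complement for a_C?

Expanding Nimbus's payoff: 142a_N − a_Ca_N − 3a_N².
∂π/∂a_N = 142 − a_C − 6a_N = 0, so a_N = 71/3 − (1/6)a_C.
The best-response slope da_N/da_C = −1/6 < 0: the reaction function is downward-sloping, so the choices are strategic substitutes.

strategic substitutes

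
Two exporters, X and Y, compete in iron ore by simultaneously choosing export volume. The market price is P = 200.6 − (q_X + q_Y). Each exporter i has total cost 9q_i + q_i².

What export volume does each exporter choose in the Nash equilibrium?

Exporter X's profit: π = q_X(200.6 − (q_X + q_Y)) − 9q_X − q_X².
∂π/∂q_X = 191.6 − 4q_X − q_Y = 0, so q_X = 47.9 − 0.25q_Y.
By symmetry q_Y = q_X; substituting into the reaction function, 1.25q_X = 47.9 and q_X = 38.32.

38.32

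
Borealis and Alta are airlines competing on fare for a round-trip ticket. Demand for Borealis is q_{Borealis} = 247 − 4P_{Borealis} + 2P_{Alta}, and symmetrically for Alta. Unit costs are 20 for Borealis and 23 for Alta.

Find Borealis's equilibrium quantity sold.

Borealis's profit: π = (P_{Borealis} − 20)(247 − 4P_{Borealis} + 2P_{Alta}).
∂π/∂P_{Borealis} = 327 − 8P_{Borealis} + 2P_{Alta} = 0 ⇒ P_{Borealis} = 40.875 + 0.25P_{Alta}.
Similarly P_{Alta} = 42.375 + 0.25P_{Borealis}.
Solving the two reaction functions simultaneously: (1 − (0.25)(0.25))P_{Borealis} = 40.875 + 0.25·42.375, so 0.9375P_{Borealis} = 1647/32 and P_{Borealis} = 54.9.
Then P_{Alta} = 42.375 + 0.25·54.9 = 56.1.
q_{Borealis} = 247 − 4·54.9 + 2·56.1 = 139.6.

139.6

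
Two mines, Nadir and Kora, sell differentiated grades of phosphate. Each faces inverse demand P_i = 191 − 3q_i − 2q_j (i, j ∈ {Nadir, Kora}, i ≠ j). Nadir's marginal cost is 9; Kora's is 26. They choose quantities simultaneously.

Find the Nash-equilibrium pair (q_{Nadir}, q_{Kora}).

Mine Nadir's profit: π = q_{Nadir}(191 − 3q_{Nadir} − 2q_{Kora}) − 9q_{Nadir}.
∂π/∂q_{Nadir} = 182 − 6q_{Nadir} − 2q_{Kora} = 0 ⇒ q_{Nadir} = 91/3 − (1/3)q_{Kora}.
Similarly q_{Kora} = 27.5 − (1/3)q_{Nadir}.
Substituting the second reaction function into the first: q_{Nadir} = 91/3 − (1/3)(27.5 − (1/3)q_{Nadir}), which gives (8/9)q_{Nadir} = 127/6 ⇒ q_{Nadir} = 23.8125.
Then q_{Kora} = 27.5 − (1/3)·23.8125 = 19.5625.

23.8125, 19.5625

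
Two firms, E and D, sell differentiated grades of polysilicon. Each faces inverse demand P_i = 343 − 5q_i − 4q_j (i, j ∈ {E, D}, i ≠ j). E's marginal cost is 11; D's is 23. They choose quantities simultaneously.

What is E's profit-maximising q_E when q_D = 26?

Firm E's profit: π = q_E(343 − 5q_E − 4q_D) − 11q_E.
∂π/∂q_E = 332 − 10q_E − 4q_D = 0 ⇒ q_E = 33.2 − 0.4q_D.
At q_D = 26: q_E = 33.2 − 0.4·26 = 22.8.

22.8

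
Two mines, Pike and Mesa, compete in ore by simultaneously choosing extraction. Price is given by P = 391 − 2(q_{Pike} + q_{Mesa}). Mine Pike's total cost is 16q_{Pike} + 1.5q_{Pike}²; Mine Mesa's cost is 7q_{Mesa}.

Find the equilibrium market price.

Mine Pike's profit: π = q_{Pike}(391 − 2(q_{Pike} + q_{Mesa})) − 16q_{Pike} − 1.5q_{Pike}².
∂π/∂q_{Pike} = 375 − 7q_{Pike} − 2q_{Mesa} = 0, so q_{Pike} = 375/7 − (2/7)q_{Mesa}.
For Mesa: ∂π/∂q_{Mesa} = 384 − 4q_{Mesa} − 2q_{Pike} = 0 ⇒ q_{Mesa} = 96 − 0.5q_{Pike}.
Substituting the second reaction function into the first: q_{Pike} = 375/7 − (2/7)(96 − 0.5q_{Pike}), which gives (6/7)q_{Pike} = 183/7 ⇒ q_{Pike} = 30.5.
Then q_{Mesa} = 96 − 0.5·30.5 = 80.75.
Equilibrium price: P = 391 − 2·111.25 = 168.5.

168.5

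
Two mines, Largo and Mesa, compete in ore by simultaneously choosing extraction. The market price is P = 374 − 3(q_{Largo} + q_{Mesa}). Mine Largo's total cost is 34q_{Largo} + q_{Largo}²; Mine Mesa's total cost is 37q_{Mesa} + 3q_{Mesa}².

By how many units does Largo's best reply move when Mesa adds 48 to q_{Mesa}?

Mine Largo's profit: π = q_{Largo}(374 − 3(q_{Largo} + q_{Mesa})) − 34q_{Largo} − q_{Largo}².
∂π/∂q_{Largo} = 340 − 8q_{Largo} − 3q_{Mesa} = 0, so q_{Largo} = 42.5 − 0.375q_{Mesa}.
The reaction-function slope is −0.375, so a 48-unit rise in q_{Mesa} moves q_{Largo} by −0.375 × 48 = −18. Largo's best response falls — the actions are strategic substitutes.

-18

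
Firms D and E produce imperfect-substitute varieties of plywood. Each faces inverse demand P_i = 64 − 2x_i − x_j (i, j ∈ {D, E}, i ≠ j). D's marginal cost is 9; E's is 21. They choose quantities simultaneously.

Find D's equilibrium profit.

278.48

Firm D's profit: π = x_D(64 − 2x_D − x_E) − 9x_D.
∂π/∂x_D = 55 − 4x_D − x_E = 0 ⇒ x_D = 13.75 − 0.25x_E.
Similarly x_E = 10.75 − 0.25x_D.
Plugging x_E into D's best response: x_D = 13.75 − 0.25(10.75 − 0.25x_D) ⇒ 0.9375x_D = 11.0625, so x_D = 11.8.
Then x_E = 10.75 − 0.25·11.8 = 7.8.
P_D = 64 − 2·11.8 − 7.8 = 32.6.
Profit = (32.6 − 9)·11.8 = 278.48.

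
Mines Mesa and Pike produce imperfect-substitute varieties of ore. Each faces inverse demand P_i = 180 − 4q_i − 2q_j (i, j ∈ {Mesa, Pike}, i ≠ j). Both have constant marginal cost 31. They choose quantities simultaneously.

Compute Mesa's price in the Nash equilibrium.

90.6

Mine Mesa's profit: π = q_{Mesa}(180 − 4q_{Mesa} − 2q_{Pike}) − 31q_{Mesa}.
∂π/∂q_{Mesa} = 149 − 8q_{Mesa} − 2q_{Pike} = 0 ⇒ q_{Mesa} = 18.625 − 0.25q_{Pike}.
The game is symmetric, so in equilibrium q_{Pike} = q_{Mesa}: the reaction function gives 1.25q_{Mesa} = 18.625, hence q_{Mesa} = 14.9.
P_{Mesa} = 180 − 4·14.9 − 2·14.9 = 90.6.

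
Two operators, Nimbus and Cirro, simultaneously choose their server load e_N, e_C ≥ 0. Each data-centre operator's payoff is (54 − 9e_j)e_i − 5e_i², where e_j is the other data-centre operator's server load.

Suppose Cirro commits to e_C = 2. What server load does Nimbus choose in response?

3.6

Nimbus's payoff is (54 − 9e_C)e_N − 5e_N².
∂π/∂e_N = 54 − 9e_C − 10e_N = 0, so e_N = 5.4 − 0.9e_C.
At e_C = 2: e_N = 5.4 − 0.9·2 = 3.6.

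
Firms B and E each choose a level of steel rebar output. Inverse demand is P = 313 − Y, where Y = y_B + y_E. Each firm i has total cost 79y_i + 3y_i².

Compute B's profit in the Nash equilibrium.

Firm B's profit: π = y_B(313 − (y_B + y_E)) − 79y_B − 3y_B².
∂π/∂y_B = 234 − 8y_B − y_E = 0, so y_B = 29.25 − 0.125y_E.
By symmetry y_E = y_B; substituting into the reaction function, 1.125y_B = 29.25 and y_B = 26.
Price P = 313 − 52 = 261.
B's profit: (261 − 79)·26 − 3(26)² = 2704.

2704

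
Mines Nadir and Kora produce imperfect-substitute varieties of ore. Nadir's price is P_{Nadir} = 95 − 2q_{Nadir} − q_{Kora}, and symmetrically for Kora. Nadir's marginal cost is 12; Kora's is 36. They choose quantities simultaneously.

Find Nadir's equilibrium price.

48.4

Mine Nadir's profit: π = q_{Nadir}(95 − 2q_{Nadir} − q_{Kora}) − 12q_{Nadir}.
∂π/∂q_{Nadir} = 83 − 4q_{Nadir} − q_{Kora} = 0 ⇒ q_{Nadir} = 20.75 − 0.25q_{Kora}.
Similarly q_{Kora} = 14.75 − 0.25q_{Nadir}.
Plugging q_{Kora} into Nadir's best response: q_{Nadir} = 20.75 − 0.25(14.75 − 0.25q_{Nadir}) ⇒ 0.9375q_{Nadir} = 17.0625, so q_{Nadir} = 18.2.
Then q_{Kora} = 14.75 − 0.25·18.2 = 10.2.
P_{Nadir} = 95 − 2·18.2 − 10.2 = 48.4.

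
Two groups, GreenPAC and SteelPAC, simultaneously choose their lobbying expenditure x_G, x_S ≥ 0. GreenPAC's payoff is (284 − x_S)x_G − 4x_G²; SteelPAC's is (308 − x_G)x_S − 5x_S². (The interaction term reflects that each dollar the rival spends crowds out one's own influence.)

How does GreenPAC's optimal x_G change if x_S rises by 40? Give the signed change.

Expanding GreenPAC's payoff: 284x_G − x_Sx_G − 4x_G².
∂π/∂x_G = 284 − x_S − 8x_G = 0, so x_G = 35.5 − 0.125x_S.
The reaction-function slope is −0.125, so a 40-unit rise in x_S moves x_G by −0.125 × 40 = −5. GreenPAC's best response falls — the actions are strategic substitutes.

-5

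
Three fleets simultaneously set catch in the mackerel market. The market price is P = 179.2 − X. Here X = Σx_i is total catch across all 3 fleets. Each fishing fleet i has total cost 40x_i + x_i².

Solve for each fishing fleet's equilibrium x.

A representative fishing fleet's profit is π_i = x_i(179.2 − X) − 40x_i − x_i², with X = x_i + Σ_{j≠i} x_j.
First-order condition: 139.2 − 4x_i − Σ_{j≠i} x_j = 0.
With identical fishing fleets, set every x_j = x: then 139.2 − 4x − 2x = 0, i.e. x = 139.2/6 = 23.2.

23.2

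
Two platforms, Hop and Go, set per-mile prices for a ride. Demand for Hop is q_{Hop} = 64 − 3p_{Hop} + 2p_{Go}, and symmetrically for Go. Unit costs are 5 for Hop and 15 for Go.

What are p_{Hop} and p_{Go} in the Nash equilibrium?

21.625, 25.375

Hop's profit: π = (p_{Hop} − 5)(64 − 3p_{Hop} + 2p_{Go}).
∂π/∂p_{Hop} = 79 − 6p_{Hop} + 2p_{Go} = 0 ⇒ p_{Hop} = 79/6 + (1/3)p_{Go}.
Similarly p_{Go} = 109/6 + (1/3)p_{Hop}.
Substituting the second reaction function into the first: p_{Hop} = 79/6 + (1/3)(109/6 + (1/3)p_{Hop}), which gives (8/9)p_{Hop} = 173/9 ⇒ p_{Hop} = 21.625.
Then p_{Go} = 109/6 + (1/3)·21.625 = 25.375.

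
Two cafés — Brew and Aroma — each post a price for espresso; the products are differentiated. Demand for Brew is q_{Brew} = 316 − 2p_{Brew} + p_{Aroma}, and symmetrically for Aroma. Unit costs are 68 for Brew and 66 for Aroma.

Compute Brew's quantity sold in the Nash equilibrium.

Brew's profit: π = (p_{Brew} − 68)(316 − 2p_{Brew} + p_{Aroma}).
∂π/∂p_{Brew} = 452 − 4p_{Brew} + p_{Aroma} = 0 ⇒ p_{Brew} = 113 + 0.25p_{Aroma}.
Similarly p_{Aroma} = 112 + 0.25p_{Brew}.
Plugging p_{Aroma} into Brew's best response: p_{Brew} = 113 + 0.25(112 + 0.25p_{Brew}) ⇒ 0.9375p_{Brew} = 141, so p_{Brew} = 150.4.
Then p_{Aroma} = 112 + 0.25·150.4 = 149.6.
q_{Brew} = 316 − 2·150.4 + 149.6 = 164.8.

164.8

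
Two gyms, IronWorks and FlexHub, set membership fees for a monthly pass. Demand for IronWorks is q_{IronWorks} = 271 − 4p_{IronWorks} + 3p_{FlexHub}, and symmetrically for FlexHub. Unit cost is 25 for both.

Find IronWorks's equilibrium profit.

IronWorks's profit: π = (p_{IronWorks} − 25)(271 − 4p_{IronWorks} + 3p_{FlexHub}).
∂π/∂p_{IronWorks} = 371 − 8p_{IronWorks} + 3p_{FlexHub} = 0 ⇒ p_{IronWorks} = 46.375 + 0.375p_{FlexHub}.
By symmetry p_{FlexHub} = p_{IronWorks}; substituting into the reaction function, 0.625p_{IronWorks} = 46.375 and p_{IronWorks} = 74.2.
q_{IronWorks} = 271 − 4·74.2 + 3·74.2 = 196.8.
Profit = (74.2 − 25)·196.8 = 9682.56.

9682.56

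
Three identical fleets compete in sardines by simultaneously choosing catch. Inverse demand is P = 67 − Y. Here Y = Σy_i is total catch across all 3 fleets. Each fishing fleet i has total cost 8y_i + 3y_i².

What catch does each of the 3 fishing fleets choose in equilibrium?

5.9

A representative fishing fleet's profit is π_i = y_i(67 − Y) − 8y_i − 3y_i², with Y = y_i + Σ_{j≠i} y_j.
First-order condition: 59 − 8y_i − Σ_{j≠i} y_j = 0.
In a symmetric equilibrium every fishing fleet chooses the same y, so Σ_{j≠i} y_j = 2y. The condition becomes 59 − 10y = 0, giving y = 59/10 = 5.9.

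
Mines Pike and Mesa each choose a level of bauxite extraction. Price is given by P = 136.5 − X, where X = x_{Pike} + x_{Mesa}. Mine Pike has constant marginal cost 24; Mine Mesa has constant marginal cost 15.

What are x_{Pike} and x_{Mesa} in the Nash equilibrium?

Mine Pike's profit: π = x_{Pike}(136.5 − (x_{Pike} + x_{Mesa})) − 24x_{Pike}.
∂π/∂x_{Pike} = 112.5 − 2x_{Pike} − x_{Mesa} = 0, so x_{Pike} = 56.25 − 0.5x_{Mesa}.
By the same steps for Mesa: x_{Mesa} = 60.75 − 0.5x_{Pike}.
Plugging x_{Mesa} into Pike's best response: x_{Pike} = 56.25 − 0.5(60.75 − 0.5x_{Pike}) ⇒ 0.75x_{Pike} = 25.875, so x_{Pike} = 34.5.
Then x_{Mesa} = 60.75 − 0.5·34.5 = 43.5.

34.5, 43.5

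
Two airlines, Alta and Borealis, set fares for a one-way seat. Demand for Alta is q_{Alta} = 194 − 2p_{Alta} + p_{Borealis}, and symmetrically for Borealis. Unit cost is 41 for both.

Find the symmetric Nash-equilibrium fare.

Alta's profit: π = (p_{Alta} − 41)(194 − 2p_{Alta} + p_{Borealis}).
∂π/∂p_{Alta} = 276 − 4p_{Alta} + p_{Borealis} = 0 ⇒ p_{Alta} = 69 + 0.25p_{Borealis}.
By symmetry p_{Borealis} = p_{Alta}; substituting into the reaction function, 0.75p_{Alta} = 69 and p_{Alta} = 92.

92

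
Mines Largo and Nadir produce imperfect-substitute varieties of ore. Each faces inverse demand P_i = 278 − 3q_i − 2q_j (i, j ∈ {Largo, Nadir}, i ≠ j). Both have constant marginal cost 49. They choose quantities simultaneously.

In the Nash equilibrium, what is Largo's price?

134.875

Mine Largo's profit: π = q_{Largo}(278 − 3q_{Largo} − 2q_{Nadir}) − 49q_{Largo}.
∂π/∂q_{Largo} = 229 − 6q_{Largo} − 2q_{Nadir} = 0 ⇒ q_{Largo} = 229/6 − (1/3)q_{Nadir}.
Setting q_{Largo} = q_{Nadir} in the reaction function: q_{Largo} = 229/6 − (1/3)q_{Largo}, so q_{Largo} = (229/6) / (4/3) = 28.625.
P_{Largo} = 278 − 3·28.625 − 2·28.625 = 134.875.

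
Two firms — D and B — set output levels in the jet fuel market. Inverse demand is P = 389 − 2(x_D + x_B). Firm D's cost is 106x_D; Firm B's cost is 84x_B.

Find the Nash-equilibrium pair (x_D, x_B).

Firm D's profit: π = x_D(389 − 2(x_D + x_B)) − 106x_D.
∂π/∂x_D = 283 − 4x_D − 2x_B = 0, so x_D = 70.75 − 0.5x_B.
By the same steps for B: x_B = 76.25 − 0.5x_D.
Solving the two reaction functions simultaneously: (1 − (−0.5)(−0.5))x_D = 70.75 − 0.5·76.25, so 0.75x_D = 32.625 and x_D = 43.5.
Then x_B = 76.25 − 0.5·43.5 = 54.5.

43.5, 54.5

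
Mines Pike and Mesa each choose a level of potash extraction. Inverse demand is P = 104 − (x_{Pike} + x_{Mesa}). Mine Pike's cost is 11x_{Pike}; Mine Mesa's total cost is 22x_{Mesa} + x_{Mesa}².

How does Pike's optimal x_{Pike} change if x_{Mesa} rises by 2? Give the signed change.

Mine Pike's profit: π = x_{Pike}(104 − (x_{Pike} + x_{Mesa})) − 11x_{Pike}.
∂π/∂x_{Pike} = 93 − 2x_{Pike} − x_{Mesa} = 0, so x_{Pike} = 46.5 − 0.5x_{Mesa}.
The reaction-function slope is −0.5, so a 2-unit rise in x_{Mesa} moves x_{Pike} by −0.5 × 2 = −1. Pike's best response falls — the actions are strategic substitutes.

-1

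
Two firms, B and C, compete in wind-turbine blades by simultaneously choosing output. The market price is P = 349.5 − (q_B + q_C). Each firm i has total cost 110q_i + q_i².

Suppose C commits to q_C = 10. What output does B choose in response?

Firm B's profit: π = q_B(349.5 − (q_B + q_C)) − 110q_B − q_B².
∂π/∂q_B = 239.5 − 4q_B − q_C = 0, so q_B = 59.875 − 0.25q_C.
At q_C = 10: q_B = 59.875 − 0.25·10 = 57.375.

57.375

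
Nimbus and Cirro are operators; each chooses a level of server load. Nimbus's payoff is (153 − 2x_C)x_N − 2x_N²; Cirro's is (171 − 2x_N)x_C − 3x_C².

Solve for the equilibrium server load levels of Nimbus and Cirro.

28.8, 18.9

Expanding Nimbus's payoff: 153x_N − 2x_Cx_N − 2x_N².
∂π/∂x_N = 153 − 2x_C − 4x_N = 0, so x_N = 38.25 − 0.5x_C.
Likewise for Cirro: x_C = 28.5 − (1/3)x_N.
Plugging x_C into Nimbus's best response: x_N = 38.25 − 0.5(28.5 − (1/3)x_N) ⇒ (5/6)x_N = 24, so x_N = 28.8.
Then x_C = 28.5 − (1/3)·28.8 = 18.9.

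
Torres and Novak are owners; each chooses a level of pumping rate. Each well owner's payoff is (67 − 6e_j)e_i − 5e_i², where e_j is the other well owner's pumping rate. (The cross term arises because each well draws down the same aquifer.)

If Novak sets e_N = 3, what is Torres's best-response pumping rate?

Torres's payoff is (67 − 6e_N)e_T − 5e_T².
∂π/∂e_T = 67 − 6e_N − 10e_T = 0, so e_T = 6.7 − 0.6e_N.
At e_N = 3: e_T = 6.7 − 0.6·3 = 4.9.

4.9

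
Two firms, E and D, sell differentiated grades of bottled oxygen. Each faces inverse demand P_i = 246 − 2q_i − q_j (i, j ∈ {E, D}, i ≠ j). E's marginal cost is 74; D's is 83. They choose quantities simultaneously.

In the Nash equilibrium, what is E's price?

144

Firm E's profit: π = q_E(246 − 2q_E − q_D) − 74q_E.
∂π/∂q_E = 172 − 4q_E − q_D = 0 ⇒ q_E = 43 − 0.25q_D.
Similarly q_D = 40.75 − 0.25q_E.
Solving the two reaction functions simultaneously: (1 − (−0.25)(−0.25))q_E = 43 − 0.25·40.75, so 0.9375q_E = 32.8125 and q_E = 35.
Then q_D = 40.75 − 0.25·35 = 32.
P_E = 246 − 2·35 − 32 = 144.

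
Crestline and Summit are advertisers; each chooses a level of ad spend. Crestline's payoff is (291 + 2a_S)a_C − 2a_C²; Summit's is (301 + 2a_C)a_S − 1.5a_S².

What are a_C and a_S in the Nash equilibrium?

184.375, 223.25

Expanding Crestline's payoff: 291a_C + 2a_Sa_C − 2a_C².
∂π/∂a_C = 291 + 2a_S − 4a_C = 0, so a_C = 72.75 + 0.5a_S.
Likewise for Summit: a_S = 301/3 + (2/3)a_C.
Solving the two reaction functions simultaneously: (1 − (0.5)(2/3))a_C = 72.75 + 0.5·(301/3), so (2/3)a_C = 1475/12 and a_C = 184.375.
Then a_S = 301/3 + (2/3)·184.375 = 223.25.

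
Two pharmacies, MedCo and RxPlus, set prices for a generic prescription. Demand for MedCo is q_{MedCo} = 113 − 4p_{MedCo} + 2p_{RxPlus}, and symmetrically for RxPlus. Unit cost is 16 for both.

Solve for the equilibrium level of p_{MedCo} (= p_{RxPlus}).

29.5

MedCo's profit: π = (p_{MedCo} − 16)(113 − 4p_{MedCo} + 2p_{RxPlus}).
∂π/∂p_{MedCo} = 177 − 8p_{MedCo} + 2p_{RxPlus} = 0 ⇒ p_{MedCo} = 22.125 + 0.25p_{RxPlus}.
By symmetry p_{RxPlus} = p_{MedCo}; substituting into the reaction function, 0.75p_{MedCo} = 22.125 and p_{MedCo} = 29.5.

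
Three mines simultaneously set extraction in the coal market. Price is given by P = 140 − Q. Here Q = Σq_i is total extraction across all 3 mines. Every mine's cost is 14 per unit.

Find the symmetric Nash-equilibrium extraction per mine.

31.5

A representative mine's profit is π_i = q_i(140 − Q) − 14q_i, with Q = q_i + Σ_{j≠i} q_j.
First-order condition: 126 − 2q_i − Σ_{j≠i} q_j = 0.
Imposing symmetry (q_j = q for all j) turns Σ_{j≠i} q_j into 2q, so 126 = 4q and q = 31.5.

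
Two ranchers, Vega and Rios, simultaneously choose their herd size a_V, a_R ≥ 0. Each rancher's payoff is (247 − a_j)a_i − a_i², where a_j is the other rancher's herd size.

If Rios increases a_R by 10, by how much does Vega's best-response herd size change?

Vega's payoff is (247 − a_R)a_V − a_V².
∂π/∂a_V = 247 − a_R − 2a_V = 0, so a_V = 123.5 − 0.5a_R.
The reaction-function slope is −0.5, so a 10-unit rise in a_R moves a_V by −0.5 × 10 = −5. Vega's best response falls — the actions are strategic substitutes.

-5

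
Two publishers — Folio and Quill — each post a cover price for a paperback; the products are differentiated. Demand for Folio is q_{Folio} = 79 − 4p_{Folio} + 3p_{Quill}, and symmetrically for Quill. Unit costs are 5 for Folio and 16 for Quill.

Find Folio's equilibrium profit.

1183.36

Folio's profit: π = (p_{Folio} − 5)(79 − 4p_{Folio} + 3p_{Quill}).
∂π/∂p_{Folio} = 99 − 8p_{Folio} + 3p_{Quill} = 0 ⇒ p_{Folio} = 12.375 + 0.375p_{Quill}.
Similarly p_{Quill} = 17.875 + 0.375p_{Folio}.
Plugging p_{Quill} into Folio's best response: p_{Folio} = 12.375 + 0.375(17.875 + 0.375p_{Folio}) ⇒ (55/64)p_{Folio} = 1221/64, so p_{Folio} = 22.2.
Then p_{Quill} = 17.875 + 0.375·22.2 = 26.2.
q_{Folio} = 79 − 4·22.2 + 3·26.2 = 68.8.
Profit = (22.2 − 5)·68.8 = 1183.36.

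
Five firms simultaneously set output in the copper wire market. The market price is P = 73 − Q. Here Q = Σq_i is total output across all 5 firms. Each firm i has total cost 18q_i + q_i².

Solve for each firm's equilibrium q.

A representative firm's profit is π_i = q_i(73 − Q) − 18q_i − q_i², with Q = q_i + Σ_{j≠i} q_j.
First-order condition: 55 − 4q_i − Σ_{j≠i} q_j = 0.
In a symmetric equilibrium every firm chooses the same q, so Σ_{j≠i} q_j = 4q. The condition becomes 55 − 8q = 0, giving q = 55/8 = 6.875.

6.875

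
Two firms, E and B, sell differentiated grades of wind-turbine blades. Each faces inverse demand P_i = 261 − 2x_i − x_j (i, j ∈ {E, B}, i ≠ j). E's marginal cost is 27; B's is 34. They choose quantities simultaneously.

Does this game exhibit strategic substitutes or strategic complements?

strategic substitutes

Firm E's profit: π = x_E(261 − 2x_E − x_B) − 27x_E.
∂π/∂x_E = 234 − 4x_E − x_B = 0 ⇒ x_E = 58.5 − 0.25x_B.
The best-response slope dx_E/dx_B = −0.25 < 0: the reaction function is downward-sloping, so the choices are strategic substitutes.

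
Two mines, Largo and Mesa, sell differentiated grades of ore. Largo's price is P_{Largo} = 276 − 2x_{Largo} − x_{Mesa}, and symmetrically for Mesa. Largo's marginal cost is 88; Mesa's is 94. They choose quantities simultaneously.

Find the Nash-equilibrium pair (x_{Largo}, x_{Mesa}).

38, 36

Mine Largo's profit: π = x_{Largo}(276 − 2x_{Largo} − x_{Mesa}) − 88x_{Largo}.
∂π/∂x_{Largo} = 188 − 4x_{Largo} − x_{Mesa} = 0 ⇒ x_{Largo} = 47 − 0.25x_{Mesa}.
Similarly x_{Mesa} = 45.5 − 0.25x_{Largo}.
Substituting the second reaction function into the first: x_{Largo} = 47 − 0.25(45.5 − 0.25x_{Largo}), which gives 0.9375x_{Largo} = 35.625 ⇒ x_{Largo} = 38.
Then x_{Mesa} = 45.5 − 0.25·38 = 36.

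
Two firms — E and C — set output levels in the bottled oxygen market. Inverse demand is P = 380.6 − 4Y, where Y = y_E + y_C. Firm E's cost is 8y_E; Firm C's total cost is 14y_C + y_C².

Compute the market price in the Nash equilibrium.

149.225

Firm E's profit: π = y_E(380.6 − 4(y_E + y_C)) − 8y_E.
∂π/∂y_E = 372.6 − 8y_E − 4y_C = 0, so y_E = 46.575 − 0.5y_C.
For C: ∂π/∂y_C = 366.6 − 10y_C − 4y_E = 0 ⇒ y_C = 36.66 − 0.4y_E.
Plugging y_C into E's best response: y_E = 46.575 − 0.5(36.66 − 0.4y_E) ⇒ 0.8y_E = 28.245, so y_E = 5649/160.
Then y_C = 36.66 − 0.4·(5649/160) = 22.5375.
Equilibrium price: P = 380.6 − 4·(1851/32) = 149.225.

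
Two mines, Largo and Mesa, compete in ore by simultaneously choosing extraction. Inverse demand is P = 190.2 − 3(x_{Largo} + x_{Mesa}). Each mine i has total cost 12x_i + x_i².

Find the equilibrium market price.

Mine Largo's profit: π = x_{Largo}(190.2 − 3(x_{Largo} + x_{Mesa})) − 12x_{Largo} − x_{Largo}².
∂π/∂x_{Largo} = 178.2 − 8x_{Largo} − 3x_{Mesa} = 0, so x_{Largo} = 22.275 − 0.375x_{Mesa}.
The game is symmetric, so in equilibrium x_{Mesa} = x_{Largo}: the reaction function gives 1.375x_{Largo} = 22.275, hence x_{Largo} = 16.2.
Equilibrium price: P = 190.2 − 3·32.4 = 93.

93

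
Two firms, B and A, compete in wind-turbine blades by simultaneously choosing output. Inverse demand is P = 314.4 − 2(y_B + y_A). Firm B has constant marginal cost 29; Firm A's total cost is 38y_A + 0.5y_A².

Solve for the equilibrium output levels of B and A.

Firm B's profit: π = y_B(314.4 − 2(y_B + y_A)) − 29y_B.
∂π/∂y_B = 285.4 − 4y_B − 2y_A = 0, so y_B = 71.35 − 0.5y_A.
For A: ∂π/∂y_A = 276.4 − 5y_A − 2y_B = 0 ⇒ y_A = 55.28 − 0.4y_B.
Substituting the second reaction function into the first: y_B = 71.35 − 0.5(55.28 − 0.4y_B), which gives 0.8y_B = 43.71 ⇒ y_B = 54.6375.
Then y_A = 55.28 − 0.4·54.6375 = 33.425.

54.6375, 33.425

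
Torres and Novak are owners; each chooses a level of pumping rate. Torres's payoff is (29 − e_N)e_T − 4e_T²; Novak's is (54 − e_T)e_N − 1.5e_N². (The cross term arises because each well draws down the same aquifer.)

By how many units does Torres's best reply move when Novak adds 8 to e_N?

-1

Expanding Torres's payoff: 29e_T − e_Ne_T − 4e_T².
∂π/∂e_T = 29 − e_N − 8e_T = 0, so e_T = 3.625 − 0.125e_N.
The reaction-function slope is −0.125, so an 8-unit rise in e_N moves e_T by −0.125 × 8 = −1. Torres's best response falls — the actions are strategic substitutes.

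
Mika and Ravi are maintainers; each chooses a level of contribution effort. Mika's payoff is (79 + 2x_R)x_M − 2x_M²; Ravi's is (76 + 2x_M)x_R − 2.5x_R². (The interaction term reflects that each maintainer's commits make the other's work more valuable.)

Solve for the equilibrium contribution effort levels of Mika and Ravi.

34.1875, 28.875

Expanding Mika's payoff: 79x_M + 2x_Rx_M − 2x_M².
∂π/∂x_M = 79 + 2x_R − 4x_M = 0, so x_M = 19.75 + 0.5x_R.
Likewise for Ravi: x_R = 15.2 + 0.4x_M.
Substituting the second reaction function into the first: x_M = 19.75 + 0.5(15.2 + 0.4x_M), which gives 0.8x_M = 27.35 ⇒ x_M = 34.1875.
Then x_R = 15.2 + 0.4·34.1875 = 28.875.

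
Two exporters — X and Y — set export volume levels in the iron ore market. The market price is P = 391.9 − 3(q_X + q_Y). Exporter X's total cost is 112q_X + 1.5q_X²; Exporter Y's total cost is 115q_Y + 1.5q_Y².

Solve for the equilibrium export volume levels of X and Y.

Exporter X's profit: π = q_X(391.9 − 3(q_X + q_Y)) − 112q_X − 1.5q_X².
∂π/∂q_X = 279.9 − 9q_X − 3q_Y = 0, so q_X = 31.1 − (1/3)q_Y.
By the same steps for Y: q_Y = 923/30 − (1/3)q_X.
Plugging q_Y into X's best response: q_X = 31.1 − (1/3)(923/30 − (1/3)q_X) ⇒ (8/9)q_X = 938/45, so q_X = 23.45.
Then q_Y = 923/30 − (1/3)·23.45 = 22.95.

23.45, 22.95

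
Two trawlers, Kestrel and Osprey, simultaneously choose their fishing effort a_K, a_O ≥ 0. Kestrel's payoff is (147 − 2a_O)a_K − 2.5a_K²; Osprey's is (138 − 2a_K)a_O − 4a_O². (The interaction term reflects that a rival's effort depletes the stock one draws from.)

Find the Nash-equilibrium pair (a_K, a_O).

25, 11

Expanding Kestrel's payoff: 147a_K − 2a_Oa_K − 2.5a_K².
∂π/∂a_K = 147 − 2a_O − 5a_K = 0, so a_K = 29.4 − 0.4a_O.
Likewise for Osprey: a_O = 17.25 − 0.25a_K.
Substituting the second reaction function into the first: a_K = 29.4 − 0.4(17.25 − 0.25a_K), which gives 0.9a_K = 22.5 ⇒ a_K = 25.
Then a_O = 17.25 − 0.25·25 = 11.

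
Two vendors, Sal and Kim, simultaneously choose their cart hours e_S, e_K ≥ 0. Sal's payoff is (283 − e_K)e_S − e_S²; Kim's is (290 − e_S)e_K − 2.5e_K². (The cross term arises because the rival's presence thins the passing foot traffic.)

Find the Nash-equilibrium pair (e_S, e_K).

125, 33

Expanding Sal's payoff: 283e_S − e_Ke_S − e_S².
∂π/∂e_S = 283 − e_K − 2e_S = 0, so e_S = 141.5 − 0.5e_K.
Likewise for Kim: e_K = 58 − 0.2e_S.
Solving the two reaction functions simultaneously: (1 − (−0.5)(−0.2))e_S = 141.5 − 0.5·58, so 0.9e_S = 112.5 and e_S = 125.
Then e_K = 58 − 0.2·125 = 33.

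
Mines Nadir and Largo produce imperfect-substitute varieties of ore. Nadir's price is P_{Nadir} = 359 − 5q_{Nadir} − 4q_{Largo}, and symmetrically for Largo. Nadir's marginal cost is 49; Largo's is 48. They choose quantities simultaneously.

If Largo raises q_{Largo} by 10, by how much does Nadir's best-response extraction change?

Mine Nadir's profit: π = q_{Nadir}(359 − 5q_{Nadir} − 4q_{Largo}) − 49q_{Nadir}.
∂π/∂q_{Nadir} = 310 − 10q_{Nadir} − 4q_{Largo} = 0 ⇒ q_{Nadir} = 31 − 0.4q_{Largo}.
The reaction-function slope is −0.4, so a 10-unit rise in q_{Largo} moves q_{Nadir} by −0.4 × 10 = −4. Nadir's best response falls — the actions are strategic substitutes.

-4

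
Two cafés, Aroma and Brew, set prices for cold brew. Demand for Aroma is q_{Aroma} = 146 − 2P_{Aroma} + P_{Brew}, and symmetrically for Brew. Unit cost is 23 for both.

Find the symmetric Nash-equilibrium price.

Aroma's profit: π = (P_{Aroma} − 23)(146 − 2P_{Aroma} + P_{Brew}).
∂π/∂P_{Aroma} = 192 − 4P_{Aroma} + P_{Brew} = 0 ⇒ P_{Aroma} = 48 + 0.25P_{Brew}.
By symmetry P_{Brew} = P_{Aroma}; substituting into the reaction function, 0.75P_{Aroma} = 48 and P_{Aroma} = 64.

64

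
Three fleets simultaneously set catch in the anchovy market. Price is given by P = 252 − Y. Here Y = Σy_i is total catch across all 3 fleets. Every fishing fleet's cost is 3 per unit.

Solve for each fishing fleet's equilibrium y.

A representative fishing fleet's profit is π_i = y_i(252 − Y) − 3y_i, with Y = y_i + Σ_{j≠i} y_j.
First-order condition: 249 − 2y_i − Σ_{j≠i} y_j = 0.
With identical fishing fleets, set every y_j = y: then 249 − 2y − 2y = 0, i.e. y = 249/4 = 62.25.

62.25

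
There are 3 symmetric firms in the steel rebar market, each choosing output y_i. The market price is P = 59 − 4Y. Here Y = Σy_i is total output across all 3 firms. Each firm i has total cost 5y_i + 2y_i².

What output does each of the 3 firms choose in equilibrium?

2.7

A representative firm's profit is π_i = y_i(59 − 4Y) − 5y_i − 2y_i², with Y = y_i + Σ_{j≠i} y_j.
First-order condition: 54 − 12y_i − 4Σ_{j≠i} y_j = 0.
With identical firms, set every y_j = y: then 54 − 12y − 8y = 0, i.e. y = 54/20 = 2.7.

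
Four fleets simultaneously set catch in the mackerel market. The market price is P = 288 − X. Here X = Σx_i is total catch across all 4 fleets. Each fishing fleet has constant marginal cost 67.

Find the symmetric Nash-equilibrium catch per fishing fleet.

44.2

A representative fishing fleet's profit is π_i = x_i(288 − X) − 67x_i, with X = x_i + Σ_{j≠i} x_j.
First-order condition: 221 − 2x_i − Σ_{j≠i} x_j = 0.
With identical fishing fleets, set every x_j = x: then 221 − 2x − 3x = 0, i.e. x = 221/5 = 44.2.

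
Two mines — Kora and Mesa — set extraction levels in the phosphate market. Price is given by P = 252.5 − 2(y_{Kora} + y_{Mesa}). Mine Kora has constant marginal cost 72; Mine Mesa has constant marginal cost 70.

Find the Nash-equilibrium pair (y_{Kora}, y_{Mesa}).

29.75, 30.75

Mine Kora's profit: π = y_{Kora}(252.5 − 2(y_{Kora} + y_{Mesa})) − 72y_{Kora}.
∂π/∂y_{Kora} = 180.5 − 4y_{Kora} − 2y_{Mesa} = 0, so y_{Kora} = 45.125 − 0.5y_{Mesa}.
By the same steps for Mesa: y_{Mesa} = 45.625 − 0.5y_{Kora}.
Substituting the second reaction function into the first: y_{Kora} = 45.125 − 0.5(45.625 − 0.5y_{Kora}), which gives 0.75y_{Kora} = 22.3125 ⇒ y_{Kora} = 29.75.
Then y_{Mesa} = 45.625 − 0.5·29.75 = 30.75.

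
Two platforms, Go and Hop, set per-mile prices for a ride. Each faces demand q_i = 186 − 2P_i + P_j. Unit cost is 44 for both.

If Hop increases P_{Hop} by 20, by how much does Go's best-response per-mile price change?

5

Go's profit: π = (P_{Go} − 44)(186 − 2P_{Go} + P_{Hop}).
∂π/∂P_{Go} = 274 − 4P_{Go} + P_{Hop} = 0 ⇒ P_{Go} = 68.5 + 0.25P_{Hop}.
The reaction-function slope is 0.25, so a 20-unit rise in P_{Hop} moves P_{Go} by 0.25 × 20 = 5. Go's best response rises — the actions are strategic complements.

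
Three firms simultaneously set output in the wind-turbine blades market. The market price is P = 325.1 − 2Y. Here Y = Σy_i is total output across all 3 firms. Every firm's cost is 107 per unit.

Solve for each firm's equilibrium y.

A representative firm's profit is π_i = y_i(325.1 − 2Y) − 107y_i, with Y = y_i + Σ_{j≠i} y_j.
First-order condition: 218.1 − 4y_i − 2Σ_{j≠i} y_j = 0.
Imposing symmetry (y_j = y for all j) turns Σ_{j≠i} y_j into 2y, so 218.1 = 8y and y = 27.2625.

27.2625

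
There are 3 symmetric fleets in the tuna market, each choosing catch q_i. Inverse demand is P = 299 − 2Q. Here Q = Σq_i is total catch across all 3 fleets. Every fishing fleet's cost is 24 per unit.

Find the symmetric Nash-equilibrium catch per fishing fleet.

A representative fishing fleet's profit is π_i = q_i(299 − 2Q) − 24q_i, with Q = q_i + Σ_{j≠i} q_j.
First-order condition: 275 − 4q_i − 2Σ_{j≠i} q_j = 0.
With identical fishing fleets, set every q_j = q: then 275 − 4q − 4q = 0, i.e. q = 275/8 = 34.375.

34.375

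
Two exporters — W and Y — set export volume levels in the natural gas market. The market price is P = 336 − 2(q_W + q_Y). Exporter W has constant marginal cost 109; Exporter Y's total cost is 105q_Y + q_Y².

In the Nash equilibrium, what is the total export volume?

68.5

Exporter W's profit: π = q_W(336 − 2(q_W + q_Y)) − 109q_W.
∂π/∂q_W = 227 − 4q_W − 2q_Y = 0, so q_W = 56.75 − 0.5q_Y.
For Y: ∂π/∂q_Y = 231 − 6q_Y − 2q_W = 0 ⇒ q_Y = 38.5 − (1/3)q_W.
Plugging q_Y into W's best response: q_W = 56.75 − 0.5(38.5 − (1/3)q_W) ⇒ (5/6)q_W = 37.5, so q_W = 45.
Then q_Y = 38.5 − (1/3)·45 = 23.5.
Total export volume: 45 + 23.5 = 68.5.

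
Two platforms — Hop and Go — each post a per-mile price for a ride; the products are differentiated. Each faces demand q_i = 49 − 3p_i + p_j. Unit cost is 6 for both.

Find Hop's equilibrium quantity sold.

22.2

Hop's profit: π = (p_{Hop} − 6)(49 − 3p_{Hop} + p_{Go}).
∂π/∂p_{Hop} = 67 − 6p_{Hop} + p_{Go} = 0 ⇒ p_{Hop} = 67/6 + (1/6)p_{Go}.
By symmetry p_{Go} = p_{Hop}; substituting into the reaction function, (5/6)p_{Hop} = 67/6 and p_{Hop} = 13.4.
q_{Hop} = 49 − 3·13.4 + 13.4 = 22.2.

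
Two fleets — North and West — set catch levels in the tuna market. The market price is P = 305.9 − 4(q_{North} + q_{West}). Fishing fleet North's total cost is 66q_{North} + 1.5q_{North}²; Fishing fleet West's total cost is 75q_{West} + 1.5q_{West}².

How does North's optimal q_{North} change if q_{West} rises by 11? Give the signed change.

-4

Fishing fleet North's profit: π = q_{North}(305.9 − 4(q_{North} + q_{West})) − 66q_{North} − 1.5q_{North}².
∂π/∂q_{North} = 239.9 − 11q_{North} − 4q_{West} = 0, so q_{North} = 2399/110 − (4/11)q_{West}.
The reaction-function slope is −4/11, so an 11-unit rise in q_{West} moves q_{North} by −4/11 × 11 = −4. North's best response falls — the actions are strategic substitutes.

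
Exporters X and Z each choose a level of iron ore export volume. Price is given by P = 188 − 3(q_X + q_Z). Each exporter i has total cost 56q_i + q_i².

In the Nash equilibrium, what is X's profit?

576

Exporter X's profit: π = q_X(188 − 3(q_X + q_Z)) − 56q_X − q_X².
∂π/∂q_X = 132 − 8q_X − 3q_Z = 0, so q_X = 16.5 − 0.375q_Z.
Setting q_X = q_Z in the reaction function: q_X = 16.5 − 0.375q_X, so q_X = 16.5 / 1.375 = 12.
Price P = 188 − 3·24 = 116.
X's profit: (116 − 56)·12 − (12)² = 576.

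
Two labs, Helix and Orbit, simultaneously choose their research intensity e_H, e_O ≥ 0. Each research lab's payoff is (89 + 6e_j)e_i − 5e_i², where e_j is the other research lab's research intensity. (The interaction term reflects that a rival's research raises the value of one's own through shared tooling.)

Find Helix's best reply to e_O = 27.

25.1

Helix's payoff is (89 + 6e_O)e_H − 5e_H².
∂π/∂e_H = 89 + 6e_O − 10e_H = 0, so e_H = 8.9 + 0.6e_O.
At e_O = 27: e_H = 8.9 + 0.6·27 = 25.1.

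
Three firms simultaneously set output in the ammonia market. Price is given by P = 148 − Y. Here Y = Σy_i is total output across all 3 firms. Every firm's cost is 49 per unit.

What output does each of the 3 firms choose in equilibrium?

A representative firm's profit is π_i = y_i(148 − Y) − 49y_i, with Y = y_i + Σ_{j≠i} y_j.
First-order condition: 99 − 2y_i − Σ_{j≠i} y_j = 0.
Imposing symmetry (y_j = y for all j) turns Σ_{j≠i} y_j into 2y, so 99 = 4y and y = 24.75.

24.75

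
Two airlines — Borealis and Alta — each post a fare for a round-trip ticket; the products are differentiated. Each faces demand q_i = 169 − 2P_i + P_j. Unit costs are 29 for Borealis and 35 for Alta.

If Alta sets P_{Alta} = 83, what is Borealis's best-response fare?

77.5

Borealis's profit: π = (P_{Borealis} − 29)(169 − 2P_{Borealis} + P_{Alta}).
∂π/∂P_{Borealis} = 227 − 4P_{Borealis} + P_{Alta} = 0 ⇒ P_{Borealis} = 56.75 + 0.25P_{Alta}.
At P_{Alta} = 83: P_{Borealis} = 56.75 + 0.25·83 = 77.5.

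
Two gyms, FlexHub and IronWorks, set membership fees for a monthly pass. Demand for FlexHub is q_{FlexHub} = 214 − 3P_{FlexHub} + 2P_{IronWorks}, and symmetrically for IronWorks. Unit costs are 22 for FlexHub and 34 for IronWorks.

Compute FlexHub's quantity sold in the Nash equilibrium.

150.75

FlexHub's profit: π = (P_{FlexHub} − 22)(214 − 3P_{FlexHub} + 2P_{IronWorks}).
∂π/∂P_{FlexHub} = 280 − 6P_{FlexHub} + 2P_{IronWorks} = 0 ⇒ P_{FlexHub} = 140/3 + (1/3)P_{IronWorks}.
Similarly P_{IronWorks} = 158/3 + (1/3)P_{FlexHub}.
Plugging P_{IronWorks} into FlexHub's best response: P_{FlexHub} = 140/3 + (1/3)(158/3 + (1/3)P_{FlexHub}) ⇒ (8/9)P_{FlexHub} = 578/9, so P_{FlexHub} = 72.25.
Then P_{IronWorks} = 158/3 + (1/3)·72.25 = 76.75.
q_{FlexHub} = 214 − 3·72.25 + 2·76.75 = 150.75.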